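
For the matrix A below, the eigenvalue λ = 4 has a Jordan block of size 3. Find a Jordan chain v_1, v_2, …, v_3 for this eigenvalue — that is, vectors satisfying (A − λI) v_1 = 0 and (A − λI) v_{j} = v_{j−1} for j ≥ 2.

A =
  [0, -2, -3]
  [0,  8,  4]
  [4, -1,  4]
A Jordan chain for λ = 4 of length 3:
v_1 = (4, 16, -16)ᵀ
v_2 = (-4, 0, 4)ᵀ
v_3 = (1, 0, 0)ᵀ

Let N = A − (4)·I. We want v_3 with N^3 v_3 = 0 but N^2 v_3 ≠ 0; then v_{j-1} := N · v_j for j = 3, …, 2.

Pick v_3 = (1, 0, 0)ᵀ.
Then v_2 = N · v_3 = (-4, 0, 4)ᵀ.
Then v_1 = N · v_2 = (4, 16, -16)ᵀ.

Sanity check: (A − (4)·I) v_1 = (0, 0, 0)ᵀ = 0. ✓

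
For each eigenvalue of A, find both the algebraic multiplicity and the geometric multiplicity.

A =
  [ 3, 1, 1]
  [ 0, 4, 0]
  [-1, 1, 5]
λ = 4: alg = 3, geom = 2

Step 1 — factor the characteristic polynomial to read off the algebraic multiplicities:
  χ_A(x) = (x - 4)^3

Step 2 — compute geometric multiplicities via the rank-nullity identity g(λ) = n − rank(A − λI):
  rank(A − (4)·I) = 1, so dim ker(A − (4)·I) = n − 1 = 2

Summary:
  λ = 4: algebraic multiplicity = 3, geometric multiplicity = 2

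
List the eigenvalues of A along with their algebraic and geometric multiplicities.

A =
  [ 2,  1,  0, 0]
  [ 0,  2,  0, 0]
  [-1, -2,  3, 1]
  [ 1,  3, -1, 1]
λ = 2: alg = 4, geom = 2

Step 1 — factor the characteristic polynomial to read off the algebraic multiplicities:
  χ_A(x) = (x - 2)^4

Step 2 — compute geometric multiplicities via the rank-nullity identity g(λ) = n − rank(A − λI):
  rank(A − (2)·I) = 2, so dim ker(A − (2)·I) = n − 2 = 2

Summary:
  λ = 2: algebraic multiplicity = 4, geometric multiplicity = 2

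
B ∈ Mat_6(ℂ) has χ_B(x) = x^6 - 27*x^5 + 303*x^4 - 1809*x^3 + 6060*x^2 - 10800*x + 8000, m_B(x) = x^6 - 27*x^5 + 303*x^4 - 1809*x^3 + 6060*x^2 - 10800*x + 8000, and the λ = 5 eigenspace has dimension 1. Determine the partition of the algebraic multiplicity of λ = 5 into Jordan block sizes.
Block sizes for λ = 5: [3]

Step 1 — from the characteristic polynomial, algebraic multiplicity of λ = 5 is 3. From dim ker(B − (5)·I) = 1, there are exactly 1 Jordan blocks for λ = 5.
Step 2 — from the minimal polynomial, the factor (x − 5)^3 tells us the largest block for λ = 5 has size 3.
Step 3 — with total size 3, 1 blocks, and largest block 3, the block sizes (in nonincreasing order) are [3].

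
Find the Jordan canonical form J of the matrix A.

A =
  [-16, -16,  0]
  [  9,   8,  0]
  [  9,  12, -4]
J_2(-4) ⊕ J_1(-4)

The characteristic polynomial is
  det(x·I − A) = x^3 + 12*x^2 + 48*x + 64 = (x + 4)^3

Eigenvalues and multiplicities (the geometric multiplicity of λ is n − rank(A − λI), which equals the number of Jordan blocks for λ):
  λ = -4: algebraic multiplicity = 3, geometric multiplicity = 2

Determining the block sizes for each eigenvalue:
  λ = -4: 2 blocks summing to 3 forces exactly one block of size 2 and the rest size 1 → block sizes [2, 1]

Assembling the blocks gives a Jordan form
J =
  [-4,  1,  0]
  [ 0, -4,  0]
  [ 0,  0, -4]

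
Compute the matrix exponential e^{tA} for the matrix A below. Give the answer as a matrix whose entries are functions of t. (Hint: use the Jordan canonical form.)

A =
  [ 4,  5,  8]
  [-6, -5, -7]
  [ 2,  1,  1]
e^{tA} =
  [t^2 + 4*t + 1, 3*t^2/2 + 5*t, 5*t^2/2 + 8*t]
  [-4*t^2 - 6*t, -6*t^2 - 5*t + 1, -10*t^2 - 7*t]
  [2*t^2 + 2*t, 3*t^2 + t, 5*t^2 + t + 1]

Strategy: write A = P · J · P⁻¹ where J is a Jordan canonical form, so e^{tA} = P · e^{tJ} · P⁻¹, and e^{tJ} can be computed block-by-block.

A has Jordan form
J =
  [0, 1, 0]
  [0, 0, 1]
  [0, 0, 0]
(up to reordering of blocks).

Per-block formulas:
  For a 3×3 Jordan block J_3(0): exp(t · J_3(0)) = e^(0t)·(I + t·N + (t^2/2)·N^2), where N is the 3×3 nilpotent shift.

After assembling e^{tJ} and conjugating by P, we get:

e^{tA} =
  [t^2 + 4*t + 1, 3*t^2/2 + 5*t, 5*t^2/2 + 8*t]
  [-4*t^2 - 6*t, -6*t^2 - 5*t + 1, -10*t^2 - 7*t]
  [2*t^2 + 2*t, 3*t^2 + t, 5*t^2 + t + 1]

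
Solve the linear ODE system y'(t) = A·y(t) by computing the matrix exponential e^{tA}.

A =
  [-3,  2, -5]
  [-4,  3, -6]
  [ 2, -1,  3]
e^{tA} =
  [-t^2*exp(t) - 4*t*exp(t) + exp(t), t^2*exp(t)/2 + 2*t*exp(t), -t^2*exp(t) - 5*t*exp(t)]
  [-2*t^2*exp(t) - 4*t*exp(t), t^2*exp(t) + 2*t*exp(t) + exp(t), -2*t^2*exp(t) - 6*t*exp(t)]
  [2*t*exp(t), -t*exp(t), 2*t*exp(t) + exp(t)]

Strategy: write A = P · J · P⁻¹ where J is a Jordan canonical form, so e^{tA} = P · e^{tJ} · P⁻¹, and e^{tJ} can be computed block-by-block.

A has Jordan form
J =
  [1, 1, 0]
  [0, 1, 1]
  [0, 0, 1]
(up to reordering of blocks).

Per-block formulas:
  For a 3×3 Jordan block J_3(1): exp(t · J_3(1)) = e^(1t)·(I + t·N + (t^2/2)·N^2), where N is the 3×3 nilpotent shift.

After assembling e^{tJ} and conjugating by P, we get:

e^{tA} =
  [-t^2*exp(t) - 4*t*exp(t) + exp(t), t^2*exp(t)/2 + 2*t*exp(t), -t^2*exp(t) - 5*t*exp(t)]
  [-2*t^2*exp(t) - 4*t*exp(t), t^2*exp(t) + 2*t*exp(t) + exp(t), -2*t^2*exp(t) - 6*t*exp(t)]
  [2*t*exp(t), -t*exp(t), 2*t*exp(t) + exp(t)]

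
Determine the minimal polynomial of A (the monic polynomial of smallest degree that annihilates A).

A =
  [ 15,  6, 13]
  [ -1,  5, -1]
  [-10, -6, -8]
x^3 - 12*x^2 + 45*x - 50

The characteristic polynomial is χ_A(x) = (x - 5)^2*(x - 2), so the eigenvalues are known. The minimal polynomial is
  m_A(x) = Π_λ (x − λ)^{k_λ}
where k_λ is the size of the *largest* Jordan block for λ (equivalently, the smallest k with (A − λI)^k v = 0 for every generalised eigenvector v of λ).

  λ = 2: largest Jordan block has size 1, contributing (x − 2)
  λ = 5: largest Jordan block has size 2, contributing (x − 5)^2

So m_A(x) = (x - 5)^2*(x - 2) = x^3 - 12*x^2 + 45*x - 50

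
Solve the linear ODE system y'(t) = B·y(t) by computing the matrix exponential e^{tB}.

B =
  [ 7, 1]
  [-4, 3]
e^{tB} =
  [2*t*exp(5*t) + exp(5*t), t*exp(5*t)]
  [-4*t*exp(5*t), -2*t*exp(5*t) + exp(5*t)]

Strategy: write B = P · J · P⁻¹ where J is a Jordan canonical form, so e^{tB} = P · e^{tJ} · P⁻¹, and e^{tJ} can be computed block-by-block.

B has Jordan form
J =
  [5, 1]
  [0, 5]
(up to reordering of blocks).

Per-block formulas:
  For a 2×2 Jordan block J_2(5): exp(t · J_2(5)) = e^(5t)·(I + t·N), where N is the 2×2 nilpotent shift.

After assembling e^{tJ} and conjugating by P, we get:

e^{tB} =
  [2*t*exp(5*t) + exp(5*t), t*exp(5*t)]
  [-4*t*exp(5*t), -2*t*exp(5*t) + exp(5*t)]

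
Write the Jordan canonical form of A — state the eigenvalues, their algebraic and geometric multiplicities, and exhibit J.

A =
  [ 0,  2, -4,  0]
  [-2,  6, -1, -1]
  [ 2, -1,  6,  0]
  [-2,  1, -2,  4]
J_3(4) ⊕ J_1(4)

The characteristic polynomial is
  det(x·I − A) = x^4 - 16*x^3 + 96*x^2 - 256*x + 256 = (x - 4)^4

Eigenvalues and multiplicities (the geometric multiplicity of λ is n − rank(A − λI), which equals the number of Jordan blocks for λ):
  λ = 4: algebraic multiplicity = 4, geometric multiplicity = 2

Determining the block sizes for each eigenvalue:
  λ = 4: with am = 4 and gm = 2, the partition is not yet determined (e.g. several partitions of 4 into 2 parts exist). Let N = A − (4)·I. Computing rank(N^1) = 2, rank(N^2) = 1, rank(N^3) = 0; the number of blocks of size ≥ j is rank(N^{j−1}) − rank(N^j), giving [2, 1, 1]. So we have 1 block(s) of size 3, 1 block(s) of size 1 → block sizes [3, 1]

Assembling the blocks gives a Jordan form
J =
  [4, 1, 0, 0]
  [0, 4, 1, 0]
  [0, 0, 4, 0]
  [0, 0, 0, 4]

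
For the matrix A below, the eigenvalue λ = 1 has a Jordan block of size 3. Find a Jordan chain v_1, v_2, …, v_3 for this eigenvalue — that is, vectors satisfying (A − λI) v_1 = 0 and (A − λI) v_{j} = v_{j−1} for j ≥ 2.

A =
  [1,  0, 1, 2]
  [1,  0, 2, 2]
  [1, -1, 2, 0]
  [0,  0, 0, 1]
A Jordan chain for λ = 1 of length 3:
v_1 = (1, 1, 0, 0)ᵀ
v_2 = (0, 1, 1, 0)ᵀ
v_3 = (1, 0, 0, 0)ᵀ

Let N = A − (1)·I. We want v_3 with N^3 v_3 = 0 but N^2 v_3 ≠ 0; then v_{j-1} := N · v_j for j = 3, …, 2.

Pick v_3 = (1, 0, 0, 0)ᵀ.
Then v_2 = N · v_3 = (0, 1, 1, 0)ᵀ.
Then v_1 = N · v_2 = (1, 1, 0, 0)ᵀ.

Sanity check: (A − (1)·I) v_1 = (0, 0, 0, 0)ᵀ = 0. ✓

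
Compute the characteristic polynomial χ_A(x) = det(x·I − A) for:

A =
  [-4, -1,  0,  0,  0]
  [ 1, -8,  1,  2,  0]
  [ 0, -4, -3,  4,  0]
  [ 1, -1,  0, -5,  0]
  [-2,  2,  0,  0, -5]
x^5 + 25*x^4 + 250*x^3 + 1250*x^2 + 3125*x + 3125

Expanding det(x·I − A) (e.g. by cofactor expansion or by noting that A is similar to its Jordan form J, which has the same characteristic polynomial as A) gives
  χ_A(x) = x^5 + 25*x^4 + 250*x^3 + 1250*x^2 + 3125*x + 3125
which factors as (x + 5)^5. The eigenvalues (with algebraic multiplicities) are λ = -5 with multiplicity 5.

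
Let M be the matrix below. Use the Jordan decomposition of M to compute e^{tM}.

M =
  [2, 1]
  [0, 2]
e^{tM} =
  [exp(2*t), t*exp(2*t)]
  [0, exp(2*t)]

Strategy: write M = P · J · P⁻¹ where J is a Jordan canonical form, so e^{tM} = P · e^{tJ} · P⁻¹, and e^{tJ} can be computed block-by-block.

M has Jordan form
J =
  [2, 1]
  [0, 2]
(up to reordering of blocks).

Per-block formulas:
  For a 2×2 Jordan block J_2(2): exp(t · J_2(2)) = e^(2t)·(I + t·N), where N is the 2×2 nilpotent shift.

After assembling e^{tJ} and conjugating by P, we get:

e^{tM} =
  [exp(2*t), t*exp(2*t)]
  [0, exp(2*t)]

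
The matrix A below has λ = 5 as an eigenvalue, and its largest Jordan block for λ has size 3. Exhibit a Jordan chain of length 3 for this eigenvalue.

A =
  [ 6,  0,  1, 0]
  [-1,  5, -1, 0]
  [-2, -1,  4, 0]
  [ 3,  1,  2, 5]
A Jordan chain for λ = 5 of length 3:
v_1 = (-1, 1, 1, -2)ᵀ
v_2 = (1, -1, -2, 3)ᵀ
v_3 = (1, 0, 0, 0)ᵀ

Let N = A − (5)·I. We want v_3 with N^3 v_3 = 0 but N^2 v_3 ≠ 0; then v_{j-1} := N · v_j for j = 3, …, 2.

Pick v_3 = (1, 0, 0, 0)ᵀ.
Then v_2 = N · v_3 = (1, -1, -2, 3)ᵀ.
Then v_1 = N · v_2 = (-1, 1, 1, -2)ᵀ.

Sanity check: (A − (5)·I) v_1 = (0, 0, 0, 0)ᵀ = 0. ✓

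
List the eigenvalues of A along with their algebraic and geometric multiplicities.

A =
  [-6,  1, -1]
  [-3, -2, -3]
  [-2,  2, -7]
λ = -5: alg = 3, geom = 2

Step 1 — factor the characteristic polynomial to read off the algebraic multiplicities:
  χ_A(x) = (x + 5)^3

Step 2 — compute geometric multiplicities via the rank-nullity identity g(λ) = n − rank(A − λI):
  rank(A − (-5)·I) = 1, so dim ker(A − (-5)·I) = n − 1 = 2

Summary:
  λ = -5: algebraic multiplicity = 3, geometric multiplicity = 2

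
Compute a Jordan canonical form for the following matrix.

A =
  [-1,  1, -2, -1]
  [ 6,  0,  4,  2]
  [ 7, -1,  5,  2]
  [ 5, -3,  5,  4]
J_3(2) ⊕ J_1(2)

The characteristic polynomial is
  det(x·I − A) = x^4 - 8*x^3 + 24*x^2 - 32*x + 16 = (x - 2)^4

Eigenvalues and multiplicities (the geometric multiplicity of λ is n − rank(A − λI), which equals the number of Jordan blocks for λ):
  λ = 2: algebraic multiplicity = 4, geometric multiplicity = 2

Determining the block sizes for each eigenvalue:
  λ = 2: with am = 4 and gm = 2, the partition is not yet determined (e.g. several partitions of 4 into 2 parts exist). Let N = A − (2)·I. Computing rank(N^1) = 2, rank(N^2) = 1, rank(N^3) = 0; the number of blocks of size ≥ j is rank(N^{j−1}) − rank(N^j), giving [2, 1, 1]. So we have 1 block(s) of size 3, 1 block(s) of size 1 → block sizes [3, 1]

Assembling the blocks gives a Jordan form
J =
  [2, 1, 0, 0]
  [0, 2, 1, 0]
  [0, 0, 2, 0]
  [0, 0, 0, 2]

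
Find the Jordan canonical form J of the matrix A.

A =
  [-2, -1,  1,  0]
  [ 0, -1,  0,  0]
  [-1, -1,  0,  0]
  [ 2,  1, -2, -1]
J_2(-1) ⊕ J_2(-1)

The characteristic polynomial is
  det(x·I − A) = x^4 + 4*x^3 + 6*x^2 + 4*x + 1 = (x + 1)^4

Eigenvalues and multiplicities (the geometric multiplicity of λ is n − rank(A − λI), which equals the number of Jordan blocks for λ):
  λ = -1: algebraic multiplicity = 4, geometric multiplicity = 2

Determining the block sizes for each eigenvalue:
  λ = -1: with am = 4 and gm = 2, the partition is not yet determined (e.g. several partitions of 4 into 2 parts exist). Let N = A − (-1)·I. Computing rank(N^1) = 2, rank(N^2) = 0; the number of blocks of size ≥ j is rank(N^{j−1}) − rank(N^j), giving [2, 2]. So we have 2 block(s) of size 2 → block sizes [2, 2]

Assembling the blocks gives a Jordan form
J =
  [-1,  1,  0,  0]
  [ 0, -1,  0,  0]
  [ 0,  0, -1,  1]
  [ 0,  0,  0, -1]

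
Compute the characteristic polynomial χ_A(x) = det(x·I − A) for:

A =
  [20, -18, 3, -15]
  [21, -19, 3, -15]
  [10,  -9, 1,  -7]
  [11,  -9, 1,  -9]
x^4 + 7*x^3 + 15*x^2 + 13*x + 4

Expanding det(x·I − A) (e.g. by cofactor expansion or by noting that A is similar to its Jordan form J, which has the same characteristic polynomial as A) gives
  χ_A(x) = x^4 + 7*x^3 + 15*x^2 + 13*x + 4
which factors as (x + 1)^3*(x + 4). The eigenvalues (with algebraic multiplicities) are λ = -4 with multiplicity 1, λ = -1 with multiplicity 3.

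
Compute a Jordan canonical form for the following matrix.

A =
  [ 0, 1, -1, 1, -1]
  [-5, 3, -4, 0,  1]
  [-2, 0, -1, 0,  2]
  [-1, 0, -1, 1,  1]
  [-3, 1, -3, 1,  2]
J_3(1) ⊕ J_2(1)

The characteristic polynomial is
  det(x·I − A) = x^5 - 5*x^4 + 10*x^3 - 10*x^2 + 5*x - 1 = (x - 1)^5

Eigenvalues and multiplicities (the geometric multiplicity of λ is n − rank(A − λI), which equals the number of Jordan blocks for λ):
  λ = 1: algebraic multiplicity = 5, geometric multiplicity = 2

Determining the block sizes for each eigenvalue:
  λ = 1: with am = 5 and gm = 2, the partition is not yet determined (e.g. several partitions of 5 into 2 parts exist). Let N = A − (1)·I. Computing rank(N^1) = 3, rank(N^2) = 1, rank(N^3) = 0; the number of blocks of size ≥ j is rank(N^{j−1}) − rank(N^j), giving [2, 2, 1]. So we have 1 block(s) of size 3, 1 block(s) of size 2 → block sizes [3, 2]

Assembling the blocks gives a Jordan form
J =
  [1, 1, 0, 0, 0]
  [0, 1, 1, 0, 0]
  [0, 0, 1, 0, 0]
  [0, 0, 0, 1, 1]
  [0, 0, 0, 0, 1]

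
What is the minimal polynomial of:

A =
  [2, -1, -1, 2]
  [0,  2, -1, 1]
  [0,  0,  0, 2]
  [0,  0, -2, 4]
x^3 - 6*x^2 + 12*x - 8

The characteristic polynomial is χ_A(x) = (x - 2)^4, so the eigenvalues are known. The minimal polynomial is
  m_A(x) = Π_λ (x − λ)^{k_λ}
where k_λ is the size of the *largest* Jordan block for λ (equivalently, the smallest k with (A − λI)^k v = 0 for every generalised eigenvector v of λ).

  λ = 2: largest Jordan block has size 3, contributing (x − 2)^3

So m_A(x) = (x - 2)^3 = x^3 - 6*x^2 + 12*x - 8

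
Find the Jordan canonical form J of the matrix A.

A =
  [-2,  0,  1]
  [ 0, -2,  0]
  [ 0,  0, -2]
J_2(-2) ⊕ J_1(-2)

The characteristic polynomial is
  det(x·I − A) = x^3 + 6*x^2 + 12*x + 8 = (x + 2)^3

Eigenvalues and multiplicities (the geometric multiplicity of λ is n − rank(A − λI), which equals the number of Jordan blocks for λ):
  λ = -2: algebraic multiplicity = 3, geometric multiplicity = 2

Determining the block sizes for each eigenvalue:
  λ = -2: 2 blocks summing to 3 forces exactly one block of size 2 and the rest size 1 → block sizes [2, 1]

Assembling the blocks gives a Jordan form
J =
  [-2,  1,  0]
  [ 0, -2,  0]
  [ 0,  0, -2]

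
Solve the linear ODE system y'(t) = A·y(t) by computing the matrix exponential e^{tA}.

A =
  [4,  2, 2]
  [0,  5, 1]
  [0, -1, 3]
e^{tA} =
  [exp(4*t), 2*t*exp(4*t), 2*t*exp(4*t)]
  [0, t*exp(4*t) + exp(4*t), t*exp(4*t)]
  [0, -t*exp(4*t), -t*exp(4*t) + exp(4*t)]

Strategy: write A = P · J · P⁻¹ where J is a Jordan canonical form, so e^{tA} = P · e^{tJ} · P⁻¹, and e^{tJ} can be computed block-by-block.

A has Jordan form
J =
  [4, 1, 0]
  [0, 4, 0]
  [0, 0, 4]
(up to reordering of blocks).

Per-block formulas:
  For a 1×1 block at λ = 4: exp(t · [4]) = [e^(4t)].
  For a 2×2 Jordan block J_2(4): exp(t · J_2(4)) = e^(4t)·(I + t·N), where N is the 2×2 nilpotent shift.

After assembling e^{tJ} and conjugating by P, we get:

e^{tA} =
  [exp(4*t), 2*t*exp(4*t), 2*t*exp(4*t)]
  [0, t*exp(4*t) + exp(4*t), t*exp(4*t)]
  [0, -t*exp(4*t), -t*exp(4*t) + exp(4*t)]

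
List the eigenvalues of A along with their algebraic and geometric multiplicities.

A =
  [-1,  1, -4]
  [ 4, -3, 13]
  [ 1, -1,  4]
λ = 0: alg = 3, geom = 1

Step 1 — factor the characteristic polynomial to read off the algebraic multiplicities:
  χ_A(x) = x^3

Step 2 — compute geometric multiplicities via the rank-nullity identity g(λ) = n − rank(A − λI):
  rank(A − (0)·I) = 2, so dim ker(A − (0)·I) = n − 2 = 1

Summary:
  λ = 0: algebraic multiplicity = 3, geometric multiplicity = 1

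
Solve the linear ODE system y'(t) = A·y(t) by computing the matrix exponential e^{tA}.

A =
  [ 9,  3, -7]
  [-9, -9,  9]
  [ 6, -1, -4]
e^{tA} =
  [-3*t*exp(-3*t) + 3*exp(2*t) - 2*exp(-3*t), -2*t*exp(-3*t) + exp(2*t) - exp(-3*t), 3*t*exp(-3*t) - 2*exp(2*t) + 2*exp(-3*t)]
  [-9*t*exp(-3*t), -6*t*exp(-3*t) + exp(-3*t), 9*t*exp(-3*t)]
  [-9*t*exp(-3*t) + 3*exp(2*t) - 3*exp(-3*t), -6*t*exp(-3*t) + exp(2*t) - exp(-3*t), 9*t*exp(-3*t) - 2*exp(2*t) + 3*exp(-3*t)]

Strategy: write A = P · J · P⁻¹ where J is a Jordan canonical form, so e^{tA} = P · e^{tJ} · P⁻¹, and e^{tJ} can be computed block-by-block.

A has Jordan form
J =
  [-3,  1, 0]
  [ 0, -3, 0]
  [ 0,  0, 2]
(up to reordering of blocks).

Per-block formulas:
  For a 2×2 Jordan block J_2(-3): exp(t · J_2(-3)) = e^(-3t)·(I + t·N), where N is the 2×2 nilpotent shift.
  For a 1×1 block at λ = 2: exp(t · [2]) = [e^(2t)].

After assembling e^{tJ} and conjugating by P, we get:

e^{tA} =
  [-3*t*exp(-3*t) + 3*exp(2*t) - 2*exp(-3*t), -2*t*exp(-3*t) + exp(2*t) - exp(-3*t), 3*t*exp(-3*t) - 2*exp(2*t) + 2*exp(-3*t)]
  [-9*t*exp(-3*t), -6*t*exp(-3*t) + exp(-3*t), 9*t*exp(-3*t)]
  [-9*t*exp(-3*t) + 3*exp(2*t) - 3*exp(-3*t), -6*t*exp(-3*t) + exp(2*t) - exp(-3*t), 9*t*exp(-3*t) - 2*exp(2*t) + 3*exp(-3*t)]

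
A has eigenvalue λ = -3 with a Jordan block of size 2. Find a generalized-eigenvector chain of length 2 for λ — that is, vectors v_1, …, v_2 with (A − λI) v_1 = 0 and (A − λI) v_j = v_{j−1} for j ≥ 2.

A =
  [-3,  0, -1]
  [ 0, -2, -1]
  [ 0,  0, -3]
A Jordan chain for λ = -3 of length 2:
v_1 = (-1, 0, 0)ᵀ
v_2 = (0, 1, 1)ᵀ

Let N = A − (-3)·I. We want v_2 with N^2 v_2 = 0 but N^1 v_2 ≠ 0; then v_{j-1} := N · v_j for j = 2, …, 2.

Pick v_2 = (0, 1, 1)ᵀ.
Then v_1 = N · v_2 = (-1, 0, 0)ᵀ.

Sanity check: (A − (-3)·I) v_1 = (0, 0, 0)ᵀ = 0. ✓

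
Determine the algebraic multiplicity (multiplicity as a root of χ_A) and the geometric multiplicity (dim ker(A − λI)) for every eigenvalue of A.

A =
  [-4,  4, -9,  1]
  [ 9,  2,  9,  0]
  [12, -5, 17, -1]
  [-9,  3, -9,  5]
λ = 5: alg = 4, geom = 2

Step 1 — factor the characteristic polynomial to read off the algebraic multiplicities:
  χ_A(x) = (x - 5)^4

Step 2 — compute geometric multiplicities via the rank-nullity identity g(λ) = n − rank(A − λI):
  rank(A − (5)·I) = 2, so dim ker(A − (5)·I) = n − 2 = 2

Summary:
  λ = 5: algebraic multiplicity = 4, geometric multiplicity = 2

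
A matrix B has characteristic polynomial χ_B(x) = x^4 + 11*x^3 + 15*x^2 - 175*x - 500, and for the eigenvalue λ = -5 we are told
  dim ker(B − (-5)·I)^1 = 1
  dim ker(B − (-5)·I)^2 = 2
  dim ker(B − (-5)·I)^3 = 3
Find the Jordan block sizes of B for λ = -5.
Block sizes for λ = -5: [3]

From the dimensions of kernels of powers, the number of Jordan blocks of size at least j is d_j − d_{j−1} where d_j = dim ker(N^j) (with d_0 = 0). Computing the differences gives [1, 1, 1].
The number of blocks of size exactly k is (#blocks of size ≥ k) − (#blocks of size ≥ k + 1), so the partition is: 1 block(s) of size 3.
In nonincreasing order the block sizes are [3].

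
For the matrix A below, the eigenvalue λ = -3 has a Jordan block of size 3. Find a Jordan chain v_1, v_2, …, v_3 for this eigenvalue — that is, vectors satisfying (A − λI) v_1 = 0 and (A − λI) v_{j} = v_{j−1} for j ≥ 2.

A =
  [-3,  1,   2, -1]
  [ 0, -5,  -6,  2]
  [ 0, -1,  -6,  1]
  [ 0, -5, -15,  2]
A Jordan chain for λ = -3 of length 3:
v_1 = (1, 0, 0, 0)ᵀ
v_2 = (1, -2, -1, -5)ᵀ
v_3 = (0, 1, 0, 0)ᵀ

Let N = A − (-3)·I. We want v_3 with N^3 v_3 = 0 but N^2 v_3 ≠ 0; then v_{j-1} := N · v_j for j = 3, …, 2.

Pick v_3 = (0, 1, 0, 0)ᵀ.
Then v_2 = N · v_3 = (1, -2, -1, -5)ᵀ.
Then v_1 = N · v_2 = (1, 0, 0, 0)ᵀ.

Sanity check: (A − (-3)·I) v_1 = (0, 0, 0, 0)ᵀ = 0. ✓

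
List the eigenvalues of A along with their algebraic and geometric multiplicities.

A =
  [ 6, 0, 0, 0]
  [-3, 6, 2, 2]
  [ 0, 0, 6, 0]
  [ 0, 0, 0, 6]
λ = 6: alg = 4, geom = 3

Step 1 — factor the characteristic polynomial to read off the algebraic multiplicities:
  χ_A(x) = (x - 6)^4

Step 2 — compute geometric multiplicities via the rank-nullity identity g(λ) = n − rank(A − λI):
  rank(A − (6)·I) = 1, so dim ker(A − (6)·I) = n − 1 = 3

Summary:
  λ = 6: algebraic multiplicity = 4, geometric multiplicity = 3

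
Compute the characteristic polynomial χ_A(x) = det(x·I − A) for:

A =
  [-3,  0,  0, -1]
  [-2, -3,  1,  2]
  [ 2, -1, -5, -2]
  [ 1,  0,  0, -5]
x^4 + 16*x^3 + 96*x^2 + 256*x + 256

Expanding det(x·I − A) (e.g. by cofactor expansion or by noting that A is similar to its Jordan form J, which has the same characteristic polynomial as A) gives
  χ_A(x) = x^4 + 16*x^3 + 96*x^2 + 256*x + 256
which factors as (x + 4)^4. The eigenvalues (with algebraic multiplicities) are λ = -4 with multiplicity 4.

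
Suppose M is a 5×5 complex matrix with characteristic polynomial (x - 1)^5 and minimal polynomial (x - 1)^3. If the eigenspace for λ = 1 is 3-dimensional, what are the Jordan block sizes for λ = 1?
Block sizes for λ = 1: [3, 1, 1]

Step 1 — from the characteristic polynomial, algebraic multiplicity of λ = 1 is 5. From dim ker(M − (1)·I) = 3, there are exactly 3 Jordan blocks for λ = 1.
Step 2 — from the minimal polynomial, the factor (x − 1)^3 tells us the largest block for λ = 1 has size 3.
Step 3 — with total size 5, 3 blocks, and largest block 3, the block sizes (in nonincreasing order) are [3, 1, 1].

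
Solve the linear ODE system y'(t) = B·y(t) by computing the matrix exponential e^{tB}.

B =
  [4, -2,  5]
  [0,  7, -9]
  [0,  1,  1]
e^{tB} =
  [exp(4*t), -t^2*exp(4*t)/2 - 2*t*exp(4*t), 3*t^2*exp(4*t)/2 + 5*t*exp(4*t)]
  [0, 3*t*exp(4*t) + exp(4*t), -9*t*exp(4*t)]
  [0, t*exp(4*t), -3*t*exp(4*t) + exp(4*t)]

Strategy: write B = P · J · P⁻¹ where J is a Jordan canonical form, so e^{tB} = P · e^{tJ} · P⁻¹, and e^{tJ} can be computed block-by-block.

B has Jordan form
J =
  [4, 1, 0]
  [0, 4, 1]
  [0, 0, 4]
(up to reordering of blocks).

Per-block formulas:
  For a 3×3 Jordan block J_3(4): exp(t · J_3(4)) = e^(4t)·(I + t·N + (t^2/2)·N^2), where N is the 3×3 nilpotent shift.

After assembling e^{tJ} and conjugating by P, we get:

e^{tB} =
  [exp(4*t), -t^2*exp(4*t)/2 - 2*t*exp(4*t), 3*t^2*exp(4*t)/2 + 5*t*exp(4*t)]
  [0, 3*t*exp(4*t) + exp(4*t), -9*t*exp(4*t)]
  [0, t*exp(4*t), -3*t*exp(4*t) + exp(4*t)]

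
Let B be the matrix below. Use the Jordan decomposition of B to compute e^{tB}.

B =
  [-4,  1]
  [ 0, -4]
e^{tB} =
  [exp(-4*t), t*exp(-4*t)]
  [0, exp(-4*t)]

Strategy: write B = P · J · P⁻¹ where J is a Jordan canonical form, so e^{tB} = P · e^{tJ} · P⁻¹, and e^{tJ} can be computed block-by-block.

B has Jordan form
J =
  [-4,  1]
  [ 0, -4]
(up to reordering of blocks).

Per-block formulas:
  For a 2×2 Jordan block J_2(-4): exp(t · J_2(-4)) = e^(-4t)·(I + t·N), where N is the 2×2 nilpotent shift.

After assembling e^{tJ} and conjugating by P, we get:

e^{tB} =
  [exp(-4*t), t*exp(-4*t)]
  [0, exp(-4*t)]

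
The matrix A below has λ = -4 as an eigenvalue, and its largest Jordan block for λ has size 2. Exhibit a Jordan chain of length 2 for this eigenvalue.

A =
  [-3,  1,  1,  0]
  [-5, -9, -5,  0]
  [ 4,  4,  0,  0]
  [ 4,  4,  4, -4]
A Jordan chain for λ = -4 of length 2:
v_1 = (1, -5, 4, 4)ᵀ
v_2 = (1, 0, 0, 0)ᵀ

Let N = A − (-4)·I. We want v_2 with N^2 v_2 = 0 but N^1 v_2 ≠ 0; then v_{j-1} := N · v_j for j = 2, …, 2.

Pick v_2 = (1, 0, 0, 0)ᵀ.
Then v_1 = N · v_2 = (1, -5, 4, 4)ᵀ.

Sanity check: (A − (-4)·I) v_1 = (0, 0, 0, 0)ᵀ = 0. ✓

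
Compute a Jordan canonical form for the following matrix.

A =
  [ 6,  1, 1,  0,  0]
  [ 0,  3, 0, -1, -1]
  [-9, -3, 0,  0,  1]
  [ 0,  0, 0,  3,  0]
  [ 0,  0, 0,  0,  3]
J_3(3) ⊕ J_2(3)

The characteristic polynomial is
  det(x·I − A) = x^5 - 15*x^4 + 90*x^3 - 270*x^2 + 405*x - 243 = (x - 3)^5

Eigenvalues and multiplicities (the geometric multiplicity of λ is n − rank(A − λI), which equals the number of Jordan blocks for λ):
  λ = 3: algebraic multiplicity = 5, geometric multiplicity = 2

Determining the block sizes for each eigenvalue:
  λ = 3: with am = 5 and gm = 2, the partition is not yet determined (e.g. several partitions of 5 into 2 parts exist). Let N = A − (3)·I. Computing rank(N^1) = 3, rank(N^2) = 1, rank(N^3) = 0; the number of blocks of size ≥ j is rank(N^{j−1}) − rank(N^j), giving [2, 2, 1]. So we have 1 block(s) of size 3, 1 block(s) of size 2 → block sizes [3, 2]

Assembling the blocks gives a Jordan form
J =
  [3, 1, 0, 0, 0]
  [0, 3, 1, 0, 0]
  [0, 0, 3, 0, 0]
  [0, 0, 0, 3, 1]
  [0, 0, 0, 0, 3]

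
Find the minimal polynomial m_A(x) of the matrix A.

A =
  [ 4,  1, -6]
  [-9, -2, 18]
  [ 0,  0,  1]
x^2 - 2*x + 1

The characteristic polynomial is χ_A(x) = (x - 1)^3, so the eigenvalues are known. The minimal polynomial is
  m_A(x) = Π_λ (x − λ)^{k_λ}
where k_λ is the size of the *largest* Jordan block for λ (equivalently, the smallest k with (A − λI)^k v = 0 for every generalised eigenvector v of λ).

  λ = 1: largest Jordan block has size 2, contributing (x − 1)^2

So m_A(x) = (x - 1)^2 = x^2 - 2*x + 1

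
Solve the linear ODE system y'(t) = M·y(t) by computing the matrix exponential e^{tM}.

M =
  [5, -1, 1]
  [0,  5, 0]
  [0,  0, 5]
e^{tM} =
  [exp(5*t), -t*exp(5*t), t*exp(5*t)]
  [0, exp(5*t), 0]
  [0, 0, exp(5*t)]

Strategy: write M = P · J · P⁻¹ where J is a Jordan canonical form, so e^{tM} = P · e^{tJ} · P⁻¹, and e^{tJ} can be computed block-by-block.

M has Jordan form
J =
  [5, 1, 0]
  [0, 5, 0]
  [0, 0, 5]
(up to reordering of blocks).

Per-block formulas:
  For a 1×1 block at λ = 5: exp(t · [5]) = [e^(5t)].
  For a 2×2 Jordan block J_2(5): exp(t · J_2(5)) = e^(5t)·(I + t·N), where N is the 2×2 nilpotent shift.

After assembling e^{tJ} and conjugating by P, we get:

e^{tM} =
  [exp(5*t), -t*exp(5*t), t*exp(5*t)]
  [0, exp(5*t), 0]
  [0, 0, exp(5*t)]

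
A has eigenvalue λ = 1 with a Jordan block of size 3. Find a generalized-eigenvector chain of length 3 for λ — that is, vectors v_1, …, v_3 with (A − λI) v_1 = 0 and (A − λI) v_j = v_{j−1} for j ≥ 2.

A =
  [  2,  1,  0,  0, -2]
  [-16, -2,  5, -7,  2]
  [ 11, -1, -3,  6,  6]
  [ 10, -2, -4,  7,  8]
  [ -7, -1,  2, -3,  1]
A Jordan chain for λ = 1 of length 3:
v_1 = (-1, 3, 1, 2, 1)ᵀ
v_2 = (1, -16, 11, 10, -7)ᵀ
v_3 = (1, 0, 0, 0, 0)ᵀ

Let N = A − (1)·I. We want v_3 with N^3 v_3 = 0 but N^2 v_3 ≠ 0; then v_{j-1} := N · v_j for j = 3, …, 2.

Pick v_3 = (1, 0, 0, 0, 0)ᵀ.
Then v_2 = N · v_3 = (1, -16, 11, 10, -7)ᵀ.
Then v_1 = N · v_2 = (-1, 3, 1, 2, 1)ᵀ.

Sanity check: (A − (1)·I) v_1 = (0, 0, 0, 0, 0)ᵀ = 0. ✓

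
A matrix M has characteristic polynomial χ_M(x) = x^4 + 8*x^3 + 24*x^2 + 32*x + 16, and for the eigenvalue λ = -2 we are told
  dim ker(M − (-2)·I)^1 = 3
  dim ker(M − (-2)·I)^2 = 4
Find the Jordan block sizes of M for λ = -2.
Block sizes for λ = -2: [2, 1, 1]

From the dimensions of kernels of powers, the number of Jordan blocks of size at least j is d_j − d_{j−1} where d_j = dim ker(N^j) (with d_0 = 0). Computing the differences gives [3, 1].
The number of blocks of size exactly k is (#blocks of size ≥ k) − (#blocks of size ≥ k + 1), so the partition is: 2 block(s) of size 1, 1 block(s) of size 2.
In nonincreasing order the block sizes are [2, 1, 1].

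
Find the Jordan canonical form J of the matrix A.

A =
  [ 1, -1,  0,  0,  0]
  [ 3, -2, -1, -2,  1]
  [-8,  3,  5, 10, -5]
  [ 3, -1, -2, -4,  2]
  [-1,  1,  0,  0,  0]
J_3(0) ⊕ J_1(0) ⊕ J_1(0)

The characteristic polynomial is
  det(x·I − A) = x^5

Eigenvalues and multiplicities (the geometric multiplicity of λ is n − rank(A − λI), which equals the number of Jordan blocks for λ):
  λ = 0: algebraic multiplicity = 5, geometric multiplicity = 3

Determining the block sizes for each eigenvalue:
  λ = 0: with am = 5 and gm = 3, the partition is not yet determined (e.g. several partitions of 5 into 3 parts exist). Let N = A − (0)·I. Computing rank(N^1) = 2, rank(N^2) = 1, rank(N^3) = 0; the number of blocks of size ≥ j is rank(N^{j−1}) − rank(N^j), giving [3, 1, 1]. So we have 1 block(s) of size 3, 2 block(s) of size 1 → block sizes [3, 1, 1]

Assembling the blocks gives a Jordan form
J =
  [0, 1, 0, 0, 0]
  [0, 0, 1, 0, 0]
  [0, 0, 0, 0, 0]
  [0, 0, 0, 0, 0]
  [0, 0, 0, 0, 0]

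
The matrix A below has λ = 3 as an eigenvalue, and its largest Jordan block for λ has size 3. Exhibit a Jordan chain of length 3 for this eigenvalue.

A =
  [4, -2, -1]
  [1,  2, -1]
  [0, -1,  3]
A Jordan chain for λ = 3 of length 3:
v_1 = (-1, 0, -1)ᵀ
v_2 = (1, 1, 0)ᵀ
v_3 = (1, 0, 0)ᵀ

Let N = A − (3)·I. We want v_3 with N^3 v_3 = 0 but N^2 v_3 ≠ 0; then v_{j-1} := N · v_j for j = 3, …, 2.

Pick v_3 = (1, 0, 0)ᵀ.
Then v_2 = N · v_3 = (1, 1, 0)ᵀ.
Then v_1 = N · v_2 = (-1, 0, -1)ᵀ.

Sanity check: (A − (3)·I) v_1 = (0, 0, 0)ᵀ = 0. ✓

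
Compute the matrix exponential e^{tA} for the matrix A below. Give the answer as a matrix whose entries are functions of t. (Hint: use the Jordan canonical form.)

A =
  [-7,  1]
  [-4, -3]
e^{tA} =
  [-2*t*exp(-5*t) + exp(-5*t), t*exp(-5*t)]
  [-4*t*exp(-5*t), 2*t*exp(-5*t) + exp(-5*t)]

Strategy: write A = P · J · P⁻¹ where J is a Jordan canonical form, so e^{tA} = P · e^{tJ} · P⁻¹, and e^{tJ} can be computed block-by-block.

A has Jordan form
J =
  [-5,  1]
  [ 0, -5]
(up to reordering of blocks).

Per-block formulas:
  For a 2×2 Jordan block J_2(-5): exp(t · J_2(-5)) = e^(-5t)·(I + t·N), where N is the 2×2 nilpotent shift.

After assembling e^{tJ} and conjugating by P, we get:

e^{tA} =
  [-2*t*exp(-5*t) + exp(-5*t), t*exp(-5*t)]
  [-4*t*exp(-5*t), 2*t*exp(-5*t) + exp(-5*t)]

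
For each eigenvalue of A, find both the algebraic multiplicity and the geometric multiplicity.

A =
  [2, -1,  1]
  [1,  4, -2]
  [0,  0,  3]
λ = 3: alg = 3, geom = 1

Step 1 — factor the characteristic polynomial to read off the algebraic multiplicities:
  χ_A(x) = (x - 3)^3

Step 2 — compute geometric multiplicities via the rank-nullity identity g(λ) = n − rank(A − λI):
  rank(A − (3)·I) = 2, so dim ker(A − (3)·I) = n − 2 = 1

Summary:
  λ = 3: algebraic multiplicity = 3, geometric multiplicity = 1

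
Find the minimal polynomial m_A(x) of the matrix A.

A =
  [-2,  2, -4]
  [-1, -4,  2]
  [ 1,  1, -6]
x^3 + 12*x^2 + 48*x + 64

The characteristic polynomial is χ_A(x) = (x + 4)^3, so the eigenvalues are known. The minimal polynomial is
  m_A(x) = Π_λ (x − λ)^{k_λ}
where k_λ is the size of the *largest* Jordan block for λ (equivalently, the smallest k with (A − λI)^k v = 0 for every generalised eigenvector v of λ).

  λ = -4: largest Jordan block has size 3, contributing (x + 4)^3

So m_A(x) = (x + 4)^3 = x^3 + 12*x^2 + 48*x + 64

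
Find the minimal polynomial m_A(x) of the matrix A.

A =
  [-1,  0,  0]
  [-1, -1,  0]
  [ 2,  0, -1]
x^2 + 2*x + 1

The characteristic polynomial is χ_A(x) = (x + 1)^3, so the eigenvalues are known. The minimal polynomial is
  m_A(x) = Π_λ (x − λ)^{k_λ}
where k_λ is the size of the *largest* Jordan block for λ (equivalently, the smallest k with (A − λI)^k v = 0 for every generalised eigenvector v of λ).

  λ = -1: largest Jordan block has size 2, contributing (x + 1)^2

So m_A(x) = (x + 1)^2 = x^2 + 2*x + 1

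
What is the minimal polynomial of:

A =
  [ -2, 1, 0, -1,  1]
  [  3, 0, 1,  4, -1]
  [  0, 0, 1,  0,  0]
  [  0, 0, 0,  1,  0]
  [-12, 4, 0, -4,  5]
x^3 - 3*x^2 + 3*x - 1

The characteristic polynomial is χ_A(x) = (x - 1)^5, so the eigenvalues are known. The minimal polynomial is
  m_A(x) = Π_λ (x − λ)^{k_λ}
where k_λ is the size of the *largest* Jordan block for λ (equivalently, the smallest k with (A − λI)^k v = 0 for every generalised eigenvector v of λ).

  λ = 1: largest Jordan block has size 3, contributing (x − 1)^3

So m_A(x) = (x - 1)^3 = x^3 - 3*x^2 + 3*x - 1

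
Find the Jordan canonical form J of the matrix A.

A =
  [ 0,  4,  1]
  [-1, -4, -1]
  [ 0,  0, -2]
J_3(-2)

The characteristic polynomial is
  det(x·I − A) = x^3 + 6*x^2 + 12*x + 8 = (x + 2)^3

Eigenvalues and multiplicities (the geometric multiplicity of λ is n − rank(A − λI), which equals the number of Jordan blocks for λ):
  λ = -2: algebraic multiplicity = 3, geometric multiplicity = 1

Determining the block sizes for each eigenvalue:
  λ = -2: one block (gm = 1), so the single block has size am = 3 → block sizes [3]

Assembling the blocks gives a Jordan form
J =
  [-2,  1,  0]
  [ 0, -2,  1]
  [ 0,  0, -2]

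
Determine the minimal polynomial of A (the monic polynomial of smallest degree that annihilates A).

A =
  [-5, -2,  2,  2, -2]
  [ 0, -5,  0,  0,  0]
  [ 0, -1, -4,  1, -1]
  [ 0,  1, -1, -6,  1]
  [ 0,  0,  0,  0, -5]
x^2 + 10*x + 25

The characteristic polynomial is χ_A(x) = (x + 5)^5, so the eigenvalues are known. The minimal polynomial is
  m_A(x) = Π_λ (x − λ)^{k_λ}
where k_λ is the size of the *largest* Jordan block for λ (equivalently, the smallest k with (A − λI)^k v = 0 for every generalised eigenvector v of λ).

  λ = -5: largest Jordan block has size 2, contributing (x + 5)^2

So m_A(x) = (x + 5)^2 = x^2 + 10*x + 25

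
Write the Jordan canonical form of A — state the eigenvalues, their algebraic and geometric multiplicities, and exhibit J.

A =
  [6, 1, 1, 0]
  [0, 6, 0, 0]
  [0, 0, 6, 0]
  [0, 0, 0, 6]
J_2(6) ⊕ J_1(6) ⊕ J_1(6)

The characteristic polynomial is
  det(x·I − A) = x^4 - 24*x^3 + 216*x^2 - 864*x + 1296 = (x - 6)^4

Eigenvalues and multiplicities (the geometric multiplicity of λ is n − rank(A − λI), which equals the number of Jordan blocks for λ):
  λ = 6: algebraic multiplicity = 4, geometric multiplicity = 3

Determining the block sizes for each eigenvalue:
  λ = 6: 3 blocks summing to 4 forces exactly one block of size 2 and the rest size 1 → block sizes [2, 1, 1]

Assembling the blocks gives a Jordan form
J =
  [6, 1, 0, 0]
  [0, 6, 0, 0]
  [0, 0, 6, 0]
  [0, 0, 0, 6]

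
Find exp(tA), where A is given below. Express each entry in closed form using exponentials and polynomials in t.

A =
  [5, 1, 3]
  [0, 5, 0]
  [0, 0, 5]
e^{tA} =
  [exp(5*t), t*exp(5*t), 3*t*exp(5*t)]
  [0, exp(5*t), 0]
  [0, 0, exp(5*t)]

Strategy: write A = P · J · P⁻¹ where J is a Jordan canonical form, so e^{tA} = P · e^{tJ} · P⁻¹, and e^{tJ} can be computed block-by-block.

A has Jordan form
J =
  [5, 1, 0]
  [0, 5, 0]
  [0, 0, 5]
(up to reordering of blocks).

Per-block formulas:
  For a 1×1 block at λ = 5: exp(t · [5]) = [e^(5t)].
  For a 2×2 Jordan block J_2(5): exp(t · J_2(5)) = e^(5t)·(I + t·N), where N is the 2×2 nilpotent shift.

After assembling e^{tJ} and conjugating by P, we get:

e^{tA} =
  [exp(5*t), t*exp(5*t), 3*t*exp(5*t)]
  [0, exp(5*t), 0]
  [0, 0, exp(5*t)]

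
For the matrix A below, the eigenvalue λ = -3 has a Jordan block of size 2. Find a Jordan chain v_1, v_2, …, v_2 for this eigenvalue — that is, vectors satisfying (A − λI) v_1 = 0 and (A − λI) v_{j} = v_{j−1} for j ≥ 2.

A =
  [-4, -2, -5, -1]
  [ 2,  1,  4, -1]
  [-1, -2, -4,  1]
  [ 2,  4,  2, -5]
A Jordan chain for λ = -3 of length 2:
v_1 = (-1, 2, -1, 2)ᵀ
v_2 = (1, 0, 0, 0)ᵀ

Let N = A − (-3)·I. We want v_2 with N^2 v_2 = 0 but N^1 v_2 ≠ 0; then v_{j-1} := N · v_j for j = 2, …, 2.

Pick v_2 = (1, 0, 0, 0)ᵀ.
Then v_1 = N · v_2 = (-1, 2, -1, 2)ᵀ.

Sanity check: (A − (-3)·I) v_1 = (0, 0, 0, 0)ᵀ = 0. ✓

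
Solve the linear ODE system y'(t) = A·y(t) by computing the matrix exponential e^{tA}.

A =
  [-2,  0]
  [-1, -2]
e^{tA} =
  [exp(-2*t), 0]
  [-t*exp(-2*t), exp(-2*t)]

Strategy: write A = P · J · P⁻¹ where J is a Jordan canonical form, so e^{tA} = P · e^{tJ} · P⁻¹, and e^{tJ} can be computed block-by-block.

A has Jordan form
J =
  [-2,  1]
  [ 0, -2]
(up to reordering of blocks).

Per-block formulas:
  For a 2×2 Jordan block J_2(-2): exp(t · J_2(-2)) = e^(-2t)·(I + t·N), where N is the 2×2 nilpotent shift.

After assembling e^{tJ} and conjugating by P, we get:

e^{tA} =
  [exp(-2*t), 0]
  [-t*exp(-2*t), exp(-2*t)]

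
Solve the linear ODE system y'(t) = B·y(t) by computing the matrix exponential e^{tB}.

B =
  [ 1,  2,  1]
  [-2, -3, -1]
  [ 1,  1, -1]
e^{tB} =
  [t^2*exp(-t)/2 + 2*t*exp(-t) + exp(-t), t^2*exp(-t)/2 + 2*t*exp(-t), t*exp(-t)]
  [-t^2*exp(-t)/2 - 2*t*exp(-t), -t^2*exp(-t)/2 - 2*t*exp(-t) + exp(-t), -t*exp(-t)]
  [t*exp(-t), t*exp(-t), exp(-t)]

Strategy: write B = P · J · P⁻¹ where J is a Jordan canonical form, so e^{tB} = P · e^{tJ} · P⁻¹, and e^{tJ} can be computed block-by-block.

B has Jordan form
J =
  [-1,  1,  0]
  [ 0, -1,  1]
  [ 0,  0, -1]
(up to reordering of blocks).

Per-block formulas:
  For a 3×3 Jordan block J_3(-1): exp(t · J_3(-1)) = e^(-1t)·(I + t·N + (t^2/2)·N^2), where N is the 3×3 nilpotent shift.

After assembling e^{tJ} and conjugating by P, we get:

e^{tB} =
  [t^2*exp(-t)/2 + 2*t*exp(-t) + exp(-t), t^2*exp(-t)/2 + 2*t*exp(-t), t*exp(-t)]
  [-t^2*exp(-t)/2 - 2*t*exp(-t), -t^2*exp(-t)/2 - 2*t*exp(-t) + exp(-t), -t*exp(-t)]
  [t*exp(-t), t*exp(-t), exp(-t)]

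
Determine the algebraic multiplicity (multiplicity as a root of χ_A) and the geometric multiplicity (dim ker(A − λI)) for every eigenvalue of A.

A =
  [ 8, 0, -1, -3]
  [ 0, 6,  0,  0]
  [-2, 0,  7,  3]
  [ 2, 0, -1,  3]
λ = 6: alg = 4, geom = 3

Step 1 — factor the characteristic polynomial to read off the algebraic multiplicities:
  χ_A(x) = (x - 6)^4

Step 2 — compute geometric multiplicities via the rank-nullity identity g(λ) = n − rank(A − λI):
  rank(A − (6)·I) = 1, so dim ker(A − (6)·I) = n − 1 = 3

Summary:
  λ = 6: algebraic multiplicity = 4, geometric multiplicity = 3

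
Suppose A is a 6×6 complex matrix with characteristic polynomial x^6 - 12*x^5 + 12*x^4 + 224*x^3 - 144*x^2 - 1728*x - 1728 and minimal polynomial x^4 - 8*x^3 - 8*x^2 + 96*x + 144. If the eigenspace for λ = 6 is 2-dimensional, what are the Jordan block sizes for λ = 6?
Block sizes for λ = 6: [2, 1]

Step 1 — from the characteristic polynomial, algebraic multiplicity of λ = 6 is 3. From dim ker(A − (6)·I) = 2, there are exactly 2 Jordan blocks for λ = 6.
Step 2 — from the minimal polynomial, the factor (x − 6)^2 tells us the largest block for λ = 6 has size 2.
Step 3 — with total size 3, 2 blocks, and largest block 2, the block sizes (in nonincreasing order) are [2, 1].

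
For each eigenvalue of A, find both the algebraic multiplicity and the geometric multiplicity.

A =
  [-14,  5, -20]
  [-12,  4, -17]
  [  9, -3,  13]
λ = 1: alg = 3, geom = 1

Step 1 — factor the characteristic polynomial to read off the algebraic multiplicities:
  χ_A(x) = (x - 1)^3

Step 2 — compute geometric multiplicities via the rank-nullity identity g(λ) = n − rank(A − λI):
  rank(A − (1)·I) = 2, so dim ker(A − (1)·I) = n − 2 = 1

Summary:
  λ = 1: algebraic multiplicity = 3, geometric multiplicity = 1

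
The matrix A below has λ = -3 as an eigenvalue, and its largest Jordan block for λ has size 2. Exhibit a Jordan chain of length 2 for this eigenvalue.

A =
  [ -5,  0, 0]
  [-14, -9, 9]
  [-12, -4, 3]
A Jordan chain for λ = -3 of length 2:
v_1 = (0, -6, -4)ᵀ
v_2 = (0, 1, 0)ᵀ

Let N = A − (-3)·I. We want v_2 with N^2 v_2 = 0 but N^1 v_2 ≠ 0; then v_{j-1} := N · v_j for j = 2, …, 2.

Pick v_2 = (0, 1, 0)ᵀ.
Then v_1 = N · v_2 = (0, -6, -4)ᵀ.

Sanity check: (A − (-3)·I) v_1 = (0, 0, 0)ᵀ = 0. ✓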